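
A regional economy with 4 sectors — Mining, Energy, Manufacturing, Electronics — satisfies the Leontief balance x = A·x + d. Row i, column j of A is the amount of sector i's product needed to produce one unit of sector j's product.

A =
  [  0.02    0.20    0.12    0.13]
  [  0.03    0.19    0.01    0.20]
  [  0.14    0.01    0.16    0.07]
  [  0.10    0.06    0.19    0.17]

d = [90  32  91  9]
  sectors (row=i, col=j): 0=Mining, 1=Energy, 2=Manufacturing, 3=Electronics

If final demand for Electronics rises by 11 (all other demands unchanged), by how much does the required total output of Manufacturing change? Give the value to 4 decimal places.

Form M = I − A:
  [  0.98   -0.20   -0.12   -0.13]
  [ -0.03    0.81   -0.01   -0.20]
  [ -0.14   -0.01    0.84   -0.07]
  [ -0.10   -0.06   -0.19    0.83]
Leontief inverse L = M⁻¹:
  [  1.0867    0.2901    0.2171    0.2584]
  [  0.0877    1.2820    0.1027    0.3313]
  [  0.1974    0.0757    1.2546    0.1550]
  [  0.1824    0.1450    0.3208    1.2954]
Total output x = L · d:
  x_0 = 1.0867·90 + 0.2901·32 + 0.2171·91 + 0.2584·9 = 129.1722
  x_1 = 0.0877·90 + 1.2820·32 + 0.1027·91 + 0.3313·9 = 61.2526
  x_2 = 0.1974·90 + 0.0757·32 + 1.2546·91 + 0.1550·9 = 135.7504
  x_3 = 0.1824·90 + 0.1450·32 + 0.3208·91 + 1.2954·9 = 61.9096
Δx_2 = L[2,3] · Δd_3 = 0.1550 · 11 = 1.7046

1.7046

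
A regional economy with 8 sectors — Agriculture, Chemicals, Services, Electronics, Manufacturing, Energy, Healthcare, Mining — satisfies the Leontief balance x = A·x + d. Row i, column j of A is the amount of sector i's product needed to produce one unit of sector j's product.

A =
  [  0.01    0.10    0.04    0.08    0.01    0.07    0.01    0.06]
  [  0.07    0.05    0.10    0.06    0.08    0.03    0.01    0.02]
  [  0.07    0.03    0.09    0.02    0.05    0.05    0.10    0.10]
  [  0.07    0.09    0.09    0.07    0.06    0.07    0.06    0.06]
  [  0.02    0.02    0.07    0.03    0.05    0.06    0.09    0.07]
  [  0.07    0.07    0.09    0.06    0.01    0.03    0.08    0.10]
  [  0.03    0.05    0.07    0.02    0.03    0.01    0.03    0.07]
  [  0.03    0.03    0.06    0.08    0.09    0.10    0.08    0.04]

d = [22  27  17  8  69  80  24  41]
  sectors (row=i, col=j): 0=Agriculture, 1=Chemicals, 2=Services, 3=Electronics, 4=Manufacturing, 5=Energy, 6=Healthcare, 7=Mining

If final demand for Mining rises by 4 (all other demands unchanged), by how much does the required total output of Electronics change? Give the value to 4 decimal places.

Form M = I − A:
  [  0.99   -0.10   -0.04   -0.08   -0.01   -0.07   -0.01   -0.06]
  [ -0.07    0.95   -0.10   -0.06   -0.08   -0.03   -0.01   -0.02]
  [ -0.07   -0.03    0.91   -0.02   -0.05   -0.05   -0.10   -0.10]
  [ -0.07   -0.09   -0.09    0.93   -0.06   -0.07   -0.06   -0.06]
  [ -0.02   -0.02   -0.07   -0.03    0.95   -0.06   -0.09   -0.07]
  [ -0.07   -0.07   -0.09   -0.06   -0.01    0.97   -0.08   -0.10]
  [ -0.03   -0.05   -0.07   -0.02   -0.03   -0.01    0.97   -0.07]
  [ -0.03   -0.03   -0.06   -0.08   -0.09   -0.10   -0.08    0.96]
Leontief inverse L = M⁻¹:
  [  1.0488    0.1399    0.0987    0.1200    0.0483    0.1081    0.0519    0.1048]
  [  0.1069    1.0914    0.1598    0.0990    0.1171    0.0722    0.0578    0.0725]
  [  0.1105    0.0771    1.1584    0.0661    0.0941    0.0990    0.1557    0.1618]
  [  0.1206    0.1465    0.1712    1.1241    0.1109    0.1245    0.1211    0.1286]
  [  0.0544    0.0571    0.1269    0.0658    1.0857    0.0981    0.1371    0.1213]
  [  0.1141    0.1203    0.1611    0.1092    0.0574    1.0805    0.1334    0.1597]
  [  0.0567    0.0779    0.1136    0.0490    0.0604    0.0416    1.0649    0.1064]
  [  0.0748    0.0799    0.1329    0.1263    0.1331    0.1474    0.1387    1.1049]
Total output x = L · d:
  x_0 = 1.0488·22 + 0.1399·27 + 0.0987·17 + 0.1200·8 + 0.0483·69 + 0.1081·80 + 0.0519·24 + 0.1048·41 = 47.0119
  x_1 = 0.1069·22 + 1.0914·27 + 0.1598·17 + 0.0990·8 + 0.1171·69 + 0.0722·80 + 0.0578·24 + 0.0725·41 = 53.5434
  x_2 = 0.1105·22 + 0.0771·27 + 1.1584·17 + 0.0661·8 + 0.0941·69 + 0.0990·80 + 0.1557·24 + 0.1618·41 = 49.5144
  x_3 = 0.1206·22 + 0.1465·27 + 0.1712·17 + 1.1241·8 + 0.1109·69 + 0.1245·80 + 0.1211·24 + 0.1286·41 = 44.3065
  x_4 = 0.0544·22 + 0.0571·27 + 0.1269·17 + 0.0658·8 + 1.0857·69 + 0.0981·80 + 0.1371·24 + 0.1213·41 = 96.4451
  x_5 = 0.1141·22 + 0.1203·27 + 0.1611·17 + 0.1092·8 + 0.0574·69 + 1.0805·80 + 0.1334·24 + 0.1597·41 = 109.5184
  x_6 = 0.0567·22 + 0.0779·27 + 0.1136·17 + 0.0490·8 + 0.0604·69 + 0.0416·80 + 1.0649·24 + 0.1064·41 = 43.0883
  x_7 = 0.0748·22 + 0.0799·27 + 0.1329·17 + 0.1263·8 + 0.1331·69 + 0.1474·80 + 0.1387·24 + 1.1049·41 = 76.6781
Δx_3 = L[3,7] · Δd_7 = 0.1286 · 4 = 0.5143

0.5143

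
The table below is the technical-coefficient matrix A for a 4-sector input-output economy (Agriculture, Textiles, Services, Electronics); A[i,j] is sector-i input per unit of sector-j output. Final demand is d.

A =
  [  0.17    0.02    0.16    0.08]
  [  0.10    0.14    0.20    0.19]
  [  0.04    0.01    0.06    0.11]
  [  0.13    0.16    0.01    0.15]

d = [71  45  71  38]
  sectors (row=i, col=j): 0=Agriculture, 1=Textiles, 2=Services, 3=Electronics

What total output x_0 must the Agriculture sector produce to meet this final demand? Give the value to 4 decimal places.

Form M = I − A:
  [  0.83   -0.02   -0.16   -0.08]
  [ -0.10    0.86   -0.20   -0.19]
  [ -0.04   -0.01    0.94   -0.11]
  [ -0.13   -0.16   -0.01    0.85]
Leontief inverse L = M⁻¹:
  [  1.2484    0.0616    0.2273    0.1607]
  [  0.2157    1.2337    0.3028    0.3353]
  [  0.0826    0.0441    1.0890    0.1586]
  [  0.2325    0.2422    0.1046    1.2660]
Total output x = L · d:
  x_0 = 1.2484·71 + 0.0616·45 + 0.2273·71 + 0.1607·38 = 113.6471
  x_1 = 0.2157·71 + 1.2337·45 + 0.3028·71 + 0.3353·38 = 105.0712
  x_2 = 0.0826·71 + 0.0441·45 + 1.0890·71 + 0.1586·38 = 91.1913
  x_3 = 0.2325·71 + 0.2422·45 + 0.1046·71 + 1.2660·38 = 82.9381

113.6471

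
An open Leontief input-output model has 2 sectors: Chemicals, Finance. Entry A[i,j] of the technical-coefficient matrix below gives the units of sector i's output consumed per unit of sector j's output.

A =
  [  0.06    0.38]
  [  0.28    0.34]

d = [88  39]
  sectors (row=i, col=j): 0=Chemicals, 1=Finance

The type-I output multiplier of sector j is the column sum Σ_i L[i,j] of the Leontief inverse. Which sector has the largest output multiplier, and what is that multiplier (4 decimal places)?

Finance (2.5681)

Form M = I − A:
  [  0.94   -0.38]
  [ -0.28    0.66]
Leontief inverse L = M⁻¹:
  [  1.2840    0.7393]
  [  0.5447    1.8288]
Total output x = L · d:
  x_0 = 1.2840·88 + 0.7393·39 = 141.8288
  x_1 = 0.5447·88 + 1.8288·39 = 119.2607
Output multipliers (column sums of L):
  Chemicals: 1.8288
  Finance: 2.5681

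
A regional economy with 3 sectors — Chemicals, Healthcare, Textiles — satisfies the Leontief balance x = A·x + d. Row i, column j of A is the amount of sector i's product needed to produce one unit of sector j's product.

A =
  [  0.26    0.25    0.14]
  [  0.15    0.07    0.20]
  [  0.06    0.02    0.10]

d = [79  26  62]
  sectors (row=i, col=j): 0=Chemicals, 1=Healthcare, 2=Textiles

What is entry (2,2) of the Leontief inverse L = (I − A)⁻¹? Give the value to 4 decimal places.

L[2,2] = 1.1387

Form M = I − A:
  [  0.74   -0.25   -0.14]
  [ -0.15    0.93   -0.20]
  [ -0.06   -0.02    0.90]
Leontief inverse L = M⁻¹:
  [  1.4577    0.3986    0.3153]
  [  0.2572    1.1508    0.2957]
  [  0.1029    0.0521    1.1387]
Total output x = L · d:
  x_0 = 1.4577·79 + 0.3986·26 + 0.3153·62 = 145.0765
  x_1 = 0.2572·79 + 1.1508·26 + 0.2957·62 = 68.5789
  x_2 = 0.1029·79 + 0.0521·26 + 1.1387·62 = 80.0846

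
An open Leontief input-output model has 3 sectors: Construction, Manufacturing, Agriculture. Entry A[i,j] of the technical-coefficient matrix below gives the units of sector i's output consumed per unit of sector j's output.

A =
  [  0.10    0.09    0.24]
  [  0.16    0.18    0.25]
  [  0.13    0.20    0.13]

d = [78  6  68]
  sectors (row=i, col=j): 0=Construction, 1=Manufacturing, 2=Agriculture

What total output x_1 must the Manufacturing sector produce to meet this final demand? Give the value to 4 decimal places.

65.3142

Form M = I − A:
  [  0.90   -0.09   -0.24]
  [ -0.16    0.82   -0.25]
  [ -0.13   -0.20    0.87]
Leontief inverse L = M⁻¹:
  [  1.2098    0.2303    0.3999]
  [  0.3131    1.3710    0.4804]
  [  0.2528    0.3496    1.3196]
Total output x = L · d:
  x_0 = 1.2098·78 + 0.2303·6 + 0.3999·68 = 122.9439
  x_1 = 0.3131·78 + 1.3710·6 + 0.4804·68 = 65.3142
  x_2 = 0.2528·78 + 0.3496·6 + 1.3196·68 = 111.5466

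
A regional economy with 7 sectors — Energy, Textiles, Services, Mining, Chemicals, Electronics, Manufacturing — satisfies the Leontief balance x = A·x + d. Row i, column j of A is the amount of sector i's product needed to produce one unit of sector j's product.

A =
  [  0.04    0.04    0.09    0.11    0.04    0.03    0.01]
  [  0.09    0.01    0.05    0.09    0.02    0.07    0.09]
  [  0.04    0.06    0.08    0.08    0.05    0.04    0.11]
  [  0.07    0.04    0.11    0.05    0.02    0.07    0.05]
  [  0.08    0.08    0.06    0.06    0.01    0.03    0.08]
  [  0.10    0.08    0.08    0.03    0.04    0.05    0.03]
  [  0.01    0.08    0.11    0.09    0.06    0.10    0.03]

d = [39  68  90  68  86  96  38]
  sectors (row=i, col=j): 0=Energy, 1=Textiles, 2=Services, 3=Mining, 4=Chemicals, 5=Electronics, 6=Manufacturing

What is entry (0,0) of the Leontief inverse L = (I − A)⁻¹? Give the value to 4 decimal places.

Form M = I − A:
  [  0.96   -0.04   -0.09   -0.11   -0.04   -0.03   -0.01]
  [ -0.09    0.99   -0.05   -0.09   -0.02   -0.07   -0.09]
  [ -0.04   -0.06    0.92   -0.08   -0.05   -0.04   -0.11]
  [ -0.07   -0.04   -0.11    0.95   -0.02   -0.07   -0.05]
  [ -0.08   -0.08   -0.06   -0.06    0.99   -0.03   -0.08]
  [ -0.10   -0.08   -0.08   -0.03   -0.04    0.95   -0.03]
  [ -0.01   -0.08   -0.11   -0.09   -0.06   -0.10    0.97]
Leontief inverse L = M⁻¹:
  [  1.0779    0.0725    0.1432    0.1543    0.0609    0.0639    0.0490]
  [  0.1307    1.0512    0.1150    0.1429    0.0474    0.1118    0.1267]
  [  0.0853    0.1050    1.1494    0.1393    0.0795    0.0882    0.1574]
  [  0.1112    0.0794    0.1705    1.1025    0.0470    0.1089    0.0919]
  [  0.1190    0.1157    0.1195    0.1137    1.0357    0.0709    0.1190]
  [  0.1422    0.1164    0.1376    0.0843    0.0650    1.0872    0.0712]
  [  0.0639    0.1259    0.1787    0.1472    0.0887    0.1465    1.0830]
Total output x = L · d:
  x_0 = 1.0779·39 + 0.0725·68 + 0.1432·90 + 0.1543·68 + 0.0609·86 + 0.0639·96 + 0.0490·38 = 83.5817
  x_1 = 0.1307·39 + 1.0512·68 + 0.1150·90 + 0.1429·68 + 0.0474·86 + 0.1118·96 + 0.1267·38 = 116.2655
  x_2 = 0.0853·39 + 0.1050·68 + 1.1494·90 + 0.1393·68 + 0.0795·86 + 0.0882·96 + 0.1574·38 = 144.6736
  x_3 = 0.1112·39 + 0.0794·68 + 0.1705·90 + 1.1025·68 + 0.0470·86 + 0.1089·96 + 0.0919·38 = 118.0413
  x_4 = 0.1190·39 + 0.1157·68 + 0.1195·90 + 0.1137·68 + 1.0357·86 + 0.0709·96 + 0.1190·38 = 131.3904
  x_5 = 0.1422·39 + 0.1164·68 + 0.1376·90 + 0.0843·68 + 0.0650·86 + 1.0872·96 + 0.0712·38 = 144.2417
  x_6 = 0.0639·39 + 0.1259·68 + 0.1787·90 + 0.1472·68 + 0.0887·86 + 0.1465·96 + 1.0830·38 = 99.9819

L[0,0] = 1.0779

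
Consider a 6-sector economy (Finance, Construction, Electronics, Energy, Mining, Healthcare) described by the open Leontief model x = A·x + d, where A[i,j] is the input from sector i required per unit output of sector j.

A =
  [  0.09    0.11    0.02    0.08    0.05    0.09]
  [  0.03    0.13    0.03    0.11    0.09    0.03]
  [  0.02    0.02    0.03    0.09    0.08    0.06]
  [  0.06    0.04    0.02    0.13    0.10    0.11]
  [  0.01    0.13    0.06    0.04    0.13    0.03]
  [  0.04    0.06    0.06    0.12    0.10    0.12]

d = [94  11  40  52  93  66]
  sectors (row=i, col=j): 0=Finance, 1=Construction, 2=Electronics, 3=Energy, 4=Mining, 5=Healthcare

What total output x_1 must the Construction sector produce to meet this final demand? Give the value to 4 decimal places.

Form M = I − A:
  [  0.91   -0.11   -0.02   -0.08   -0.05   -0.09]
  [ -0.03    0.87   -0.03   -0.11   -0.09   -0.03]
  [ -0.02   -0.02    0.97   -0.09   -0.08   -0.06]
  [ -0.06   -0.04   -0.02    0.87   -0.10   -0.11]
  [ -0.01   -0.13   -0.06   -0.04    0.87   -0.03]
  [ -0.04   -0.06   -0.06   -0.12   -0.10    0.88]
Leontief inverse L = M⁻¹:
  [  1.1241    0.1790    0.0487    0.1571    0.1227    0.1482]
  [  0.0578    1.1960    0.0568    0.1807    0.1621    0.0787]
  [  0.0403    0.0625    1.0510    0.1402    0.1330    0.1000]
  [  0.0941    0.1077    0.0521    1.2094    0.1804    0.1742]
  [  0.0312    0.1945    0.0872    0.1012    1.1990    0.0693]
  [  0.0742    0.1307    0.0948    0.2054    0.1865    1.1869]
Total output x = L · d:
  x_0 = 1.1241·94 + 0.1790·11 + 0.0487·40 + 0.1571·52 + 0.1227·93 + 0.1482·66 = 138.9463
  x_1 = 0.0578·94 + 1.1960·11 + 0.0568·40 + 0.1807·52 + 0.1621·93 + 0.0787·66 = 50.5279
  x_2 = 0.0403·94 + 0.0625·11 + 1.0510·40 + 0.1402·52 + 0.1330·93 + 0.1000·66 = 72.7730
  x_3 = 0.0941·94 + 0.1077·11 + 0.0521·40 + 1.2094·52 + 0.1804·93 + 0.1742·66 = 103.2708
  x_4 = 0.0312·94 + 0.1945·11 + 0.0872·40 + 0.1012·52 + 1.1990·93 + 0.0693·66 = 129.8992
  x_5 = 0.0742·94 + 0.1307·11 + 0.0948·40 + 0.2054·52 + 0.1865·93 + 1.1869·66 = 118.5663

50.5279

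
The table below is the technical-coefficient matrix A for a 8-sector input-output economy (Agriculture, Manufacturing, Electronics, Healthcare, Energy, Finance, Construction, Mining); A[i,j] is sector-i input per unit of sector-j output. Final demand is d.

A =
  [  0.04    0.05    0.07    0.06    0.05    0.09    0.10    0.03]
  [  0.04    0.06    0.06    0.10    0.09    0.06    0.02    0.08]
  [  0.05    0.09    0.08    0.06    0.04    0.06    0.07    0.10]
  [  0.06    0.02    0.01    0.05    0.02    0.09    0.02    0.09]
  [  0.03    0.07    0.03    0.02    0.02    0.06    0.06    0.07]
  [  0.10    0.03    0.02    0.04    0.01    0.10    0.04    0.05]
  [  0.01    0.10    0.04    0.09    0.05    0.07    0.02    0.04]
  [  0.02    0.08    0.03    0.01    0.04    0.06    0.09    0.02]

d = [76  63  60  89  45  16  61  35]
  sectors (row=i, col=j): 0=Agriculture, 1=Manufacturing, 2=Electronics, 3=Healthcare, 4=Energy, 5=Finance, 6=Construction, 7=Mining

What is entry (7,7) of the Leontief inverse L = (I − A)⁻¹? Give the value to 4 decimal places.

L[7,7] = 1.0566

Form M = I − A:
  [  0.96   -0.05   -0.07   -0.06   -0.05   -0.09   -0.10   -0.03]
  [ -0.04    0.94   -0.06   -0.10   -0.09   -0.06   -0.02   -0.08]
  [ -0.05   -0.09    0.92   -0.06   -0.04   -0.06   -0.07   -0.10]
  [ -0.06   -0.02   -0.01    0.95   -0.02   -0.09   -0.02   -0.09]
  [ -0.03   -0.07   -0.03   -0.02    0.98   -0.06   -0.06   -0.07]
  [ -0.10   -0.03   -0.02   -0.04   -0.01    0.90   -0.04   -0.05]
  [ -0.01   -0.10   -0.04   -0.09   -0.05   -0.07    0.98   -0.04]
  [ -0.02   -0.08   -0.03   -0.01   -0.04   -0.06   -0.09    0.98]
Leontief inverse L = M⁻¹:
  [  1.0800    0.1029    0.1049    0.1081    0.0831    0.1546    0.1409    0.0817]
  [  0.0805    1.1117    0.0941    0.1435    0.1231    0.1250    0.0655    0.1338]
  [  0.0923    0.1509    1.1208    0.1127    0.0805    0.1304    0.1195    0.1571]
  [  0.0902    0.0546    0.0329    1.0793    0.0421    0.1379    0.0541    0.1219]
  [  0.0579    0.1097    0.0560    0.0550    1.0469    0.1063    0.0914    0.1054]
  [  0.1340    0.0684    0.0479    0.0763    0.0359    1.1540    0.0773    0.0862]
  [  0.0457    0.1410    0.0680    0.1296    0.0793    0.1245    1.0534    0.0868]
  [  0.0471    0.1196    0.0559    0.0472    0.0668    0.1052    0.1176    1.0566]
Total output x = L · d:
  x_0 = 1.0800·76 + 0.1029·63 + 0.1049·60 + 0.1081·89 + 0.0831·45 + 0.1546·16 + 0.1409·61 + 0.0817·35 = 122.1536
  x_1 = 0.0805·76 + 1.1117·63 + 0.0941·60 + 0.1435·89 + 0.1231·45 + 0.1250·16 + 0.0655·61 + 0.1338·35 = 110.7945
  x_2 = 0.0923·76 + 0.1509·63 + 1.1208·60 + 0.1127·89 + 0.0805·45 + 0.1304·16 + 0.1195·61 + 0.1571·35 = 112.2963
  x_3 = 0.0902·76 + 0.0546·63 + 0.0329·60 + 1.0793·89 + 0.0421·45 + 0.1379·16 + 0.0541·61 + 0.1219·35 = 119.9911
  x_4 = 0.0579·76 + 0.1097·63 + 0.0560·60 + 0.0550·89 + 1.0469·45 + 0.1063·16 + 0.0914·61 + 0.1054·35 = 77.6361
  x_5 = 0.1340·76 + 0.0684·63 + 0.0479·60 + 0.0763·89 + 0.0359·45 + 1.1540·16 + 0.0773·61 + 0.0862·35 = 51.9672
  x_6 = 0.0457·76 + 0.1410·63 + 0.0680·60 + 0.1296·89 + 0.0793·45 + 0.1245·16 + 1.0534·61 + 0.0868·35 = 100.8291
  x_7 = 0.0471·76 + 0.1196·63 + 0.0559·60 + 0.0472·89 + 0.0668·45 + 0.1052·16 + 0.1176·61 + 1.0566·35 = 67.5240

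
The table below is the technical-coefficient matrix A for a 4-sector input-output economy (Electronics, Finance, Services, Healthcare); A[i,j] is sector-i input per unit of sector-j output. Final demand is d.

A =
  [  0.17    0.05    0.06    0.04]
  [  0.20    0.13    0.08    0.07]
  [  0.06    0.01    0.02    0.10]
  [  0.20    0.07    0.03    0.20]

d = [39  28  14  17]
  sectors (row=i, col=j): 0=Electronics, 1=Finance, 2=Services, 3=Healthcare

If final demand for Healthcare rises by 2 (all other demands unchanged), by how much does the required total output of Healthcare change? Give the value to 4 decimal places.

2.5739

Form M = I − A:
  [  0.83   -0.05   -0.06   -0.04]
  [ -0.20    0.87   -0.08   -0.07]
  [ -0.06   -0.01    0.98   -0.10]
  [ -0.20   -0.07   -0.03    0.80]
Leontief inverse L = M⁻¹:
  [  1.2494    0.0792    0.0854    0.0801]
  [  0.3256    1.1804    0.1204    0.1346]
  [  0.1150    0.0296    1.0341    0.1376]
  [  0.3451    0.1242    0.0707    1.2870]
Total output x = L · d:
  x_0 = 1.2494·39 + 0.0792·28 + 0.0854·14 + 0.0801·17 = 53.5013
  x_1 = 0.3256·39 + 1.1804·28 + 0.1204·14 + 0.1346·17 = 49.7208
  x_2 = 0.1150·39 + 0.0296·28 + 1.0341·14 + 0.1376·17 = 22.1305
  x_3 = 0.3451·39 + 0.1242·28 + 0.0707·14 + 1.2870·17 = 39.8058
Δx_3 = L[3,3] · Δd_3 = 1.2870 · 2 = 2.5739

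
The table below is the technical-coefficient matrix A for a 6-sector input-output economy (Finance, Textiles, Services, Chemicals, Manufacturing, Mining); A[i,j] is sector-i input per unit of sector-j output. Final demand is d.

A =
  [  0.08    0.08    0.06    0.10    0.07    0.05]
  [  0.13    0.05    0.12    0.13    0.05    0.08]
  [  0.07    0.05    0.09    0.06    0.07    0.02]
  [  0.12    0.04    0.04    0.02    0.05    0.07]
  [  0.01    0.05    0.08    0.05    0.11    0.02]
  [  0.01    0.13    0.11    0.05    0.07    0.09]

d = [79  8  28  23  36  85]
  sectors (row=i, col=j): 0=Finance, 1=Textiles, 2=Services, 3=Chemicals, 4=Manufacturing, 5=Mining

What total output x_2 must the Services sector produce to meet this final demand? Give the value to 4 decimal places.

52.1026

Form M = I − A:
  [  0.92   -0.08   -0.06   -0.10   -0.07   -0.05]
  [ -0.13    0.95   -0.12   -0.13   -0.05   -0.08]
  [ -0.07   -0.05    0.91   -0.06   -0.07   -0.02]
  [ -0.12   -0.04   -0.04    0.98   -0.05   -0.07]
  [ -0.01   -0.05   -0.08   -0.05    0.89   -0.02]
  [ -0.01   -0.13   -0.11   -0.05   -0.07    0.91]
Leontief inverse L = M⁻¹:
  [  1.1360    0.1271    0.1199    0.1509    0.1215    0.0905]
  [  0.1996    1.1116    0.1940    0.1922    0.1144    0.1302]
  [  0.1137    0.0864    1.1381    0.1010    0.1128    0.0491]
  [  0.1590    0.0815    0.0883    1.0627    0.0917    0.1016]
  [  0.0446    0.0803    0.1236    0.0837    1.1495    0.0439]
  [  0.0669    0.1813    0.1810    0.1061    0.1248    1.1334]
Total output x = L · d:
  x_0 = 1.1360·79 + 0.1271·8 + 0.1199·28 + 0.1509·23 + 0.1215·36 + 0.0905·85 = 109.6619
  x_1 = 0.1996·79 + 1.1116·8 + 0.1940·28 + 0.1922·23 + 0.1144·36 + 0.1302·85 = 49.7008
  x_2 = 0.1137·79 + 0.0864·8 + 1.1381·28 + 0.1010·23 + 0.1128·36 + 0.0491·85 = 52.1026
  x_3 = 0.1590·79 + 0.0815·8 + 0.0883·28 + 1.0627·23 + 0.0917·36 + 0.1016·85 = 52.0615
  x_4 = 0.0446·79 + 0.0803·8 + 0.1236·28 + 0.0837·23 + 1.1495·36 + 0.0439·85 = 54.6679
  x_5 = 0.0669·79 + 0.1813·8 + 0.1810·28 + 0.1061·23 + 0.1248·36 + 1.1334·85 = 115.0756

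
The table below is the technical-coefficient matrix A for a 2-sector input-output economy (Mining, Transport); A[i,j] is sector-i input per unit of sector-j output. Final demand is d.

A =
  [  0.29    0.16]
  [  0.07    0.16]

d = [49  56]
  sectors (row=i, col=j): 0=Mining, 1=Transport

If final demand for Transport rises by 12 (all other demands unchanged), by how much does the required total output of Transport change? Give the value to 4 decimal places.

14.5591

Form M = I − A:
  [  0.71   -0.16]
  [ -0.07    0.84]
Leontief inverse L = M⁻¹:
  [  1.4354    0.2734]
  [  0.1196    1.2133]
Total output x = L · d:
  x_0 = 1.4354·49 + 0.2734·56 = 85.6459
  x_1 = 0.1196·49 + 1.2133·56 = 73.8038
Δx_1 = L[1,1] · Δd_1 = 1.2133 · 12 = 14.5591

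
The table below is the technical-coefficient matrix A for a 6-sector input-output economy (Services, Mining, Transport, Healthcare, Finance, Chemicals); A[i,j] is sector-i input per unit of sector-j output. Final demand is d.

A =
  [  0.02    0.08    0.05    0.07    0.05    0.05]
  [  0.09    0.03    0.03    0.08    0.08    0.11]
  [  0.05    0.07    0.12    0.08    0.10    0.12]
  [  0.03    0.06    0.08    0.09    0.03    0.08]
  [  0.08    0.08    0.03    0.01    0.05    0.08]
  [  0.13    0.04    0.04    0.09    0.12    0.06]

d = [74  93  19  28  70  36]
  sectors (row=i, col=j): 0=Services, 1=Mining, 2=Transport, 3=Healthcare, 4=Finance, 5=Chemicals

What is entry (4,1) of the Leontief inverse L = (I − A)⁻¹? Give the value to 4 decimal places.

Form M = I − A:
  [  0.98   -0.08   -0.05   -0.07   -0.05   -0.05]
  [ -0.09    0.97   -0.03   -0.08   -0.08   -0.11]
  [ -0.05   -0.07    0.88   -0.08   -0.10   -0.12]
  [ -0.03   -0.06   -0.08    0.91   -0.03   -0.08]
  [ -0.08   -0.08   -0.03   -0.01    0.95   -0.08]
  [ -0.13   -0.04   -0.04   -0.09   -0.12    0.94]
Leontief inverse L = M⁻¹:
  [  1.0582    0.1112    0.0812    0.1088    0.0892    0.0965]
  [  0.1382    1.0726    0.0679    0.1285    0.1295    0.1635]
  [  0.1160    0.1255    1.1752    0.1447    0.1699    0.1976]
  [  0.0739    0.0970    0.1197    1.1377    0.0775    0.1340]
  [  0.1203    0.1122    0.0579    0.0485    1.0917    0.1240]
  [  0.1796    0.0900    0.0830    0.1418    0.1719    1.1212]
Total output x = L · d:
  x_0 = 1.0582·74 + 0.1112·93 + 0.0812·19 + 0.1088·28 + 0.0892·70 + 0.0965·36 = 102.9616
  x_1 = 0.1382·74 + 1.0726·93 + 0.0679·19 + 0.1285·28 + 0.1295·70 + 0.1635·36 = 129.8108
  x_2 = 0.1160·74 + 0.1255·93 + 1.1752·19 + 0.1447·28 + 0.1699·70 + 0.1976·36 = 65.6421
  x_3 = 0.0739·74 + 0.0970·93 + 0.1197·19 + 1.1377·28 + 0.0775·70 + 0.1340·36 = 58.8762
  x_4 = 0.1203·74 + 0.1122·93 + 0.0579·19 + 0.0485·28 + 1.0917·70 + 0.1240·36 = 102.6819
  x_5 = 0.1796·74 + 0.0900·93 + 0.0830·19 + 0.1418·28 + 0.1719·70 + 1.1212·36 = 79.5998

L[4,1] = 0.1122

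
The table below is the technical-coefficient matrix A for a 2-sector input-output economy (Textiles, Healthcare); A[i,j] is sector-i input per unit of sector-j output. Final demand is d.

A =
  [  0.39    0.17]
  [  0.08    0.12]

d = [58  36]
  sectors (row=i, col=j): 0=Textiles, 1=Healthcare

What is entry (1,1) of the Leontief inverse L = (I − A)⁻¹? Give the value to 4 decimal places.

L[1,1] = 1.1659

Form M = I − A:
  [  0.61   -0.17]
  [ -0.08    0.88]
Leontief inverse L = M⁻¹:
  [  1.6820    0.3249]
  [  0.1529    1.1659]
Total output x = L · d:
  x_0 = 1.6820·58 + 0.3249·36 = 109.2508
  x_1 = 0.1529·58 + 1.1659·36 = 50.8410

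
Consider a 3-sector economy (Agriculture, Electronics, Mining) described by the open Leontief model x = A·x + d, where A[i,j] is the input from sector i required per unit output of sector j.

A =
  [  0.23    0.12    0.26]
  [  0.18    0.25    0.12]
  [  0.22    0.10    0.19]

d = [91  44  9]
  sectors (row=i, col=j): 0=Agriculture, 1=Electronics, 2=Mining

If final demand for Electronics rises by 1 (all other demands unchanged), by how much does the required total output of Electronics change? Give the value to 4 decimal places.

1.4515

Form M = I − A:
  [  0.77   -0.12   -0.26]
  [ -0.18    0.75   -0.12]
  [ -0.22   -0.10    0.81]
Leontief inverse L = M⁻¹:
  [  1.5258    0.3157    0.5365]
  [  0.4412    1.4515    0.3567]
  [  0.4689    0.2649    1.4243]
Total output x = L · d:
  x_0 = 1.5258·91 + 0.3157·44 + 0.5365·9 = 157.5642
  x_1 = 0.4412·91 + 1.4515·44 + 0.3567·9 = 107.2251
  x_2 = 0.4689·91 + 0.2649·44 + 1.4243·9 = 67.1440
Δx_1 = L[1,1] · Δd_1 = 1.4515 · 1 = 1.4515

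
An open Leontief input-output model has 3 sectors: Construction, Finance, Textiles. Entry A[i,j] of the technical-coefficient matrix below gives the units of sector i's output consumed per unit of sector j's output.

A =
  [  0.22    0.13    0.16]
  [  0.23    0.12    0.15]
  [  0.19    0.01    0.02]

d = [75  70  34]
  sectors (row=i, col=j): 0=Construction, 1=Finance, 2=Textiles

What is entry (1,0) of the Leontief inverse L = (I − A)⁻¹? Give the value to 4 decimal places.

Form M = I − A:
  [  0.78   -0.13   -0.16]
  [ -0.23    0.88   -0.15]
  [ -0.19   -0.01    0.98]
Leontief inverse L = M⁻¹:
  [  1.4081    0.2110    0.2622]
  [  0.4153    1.2006    0.2516]
  [  0.2772    0.0532    1.0738]
Total output x = L · d:
  x_0 = 1.4081·75 + 0.2110·70 + 0.2622·34 = 129.2949
  x_1 = 0.4153·75 + 1.2006·70 + 0.2516·34 = 123.7403
  x_2 = 0.2772·75 + 0.0532·70 + 1.0738·34 = 61.0239

L[1,0] = 0.4153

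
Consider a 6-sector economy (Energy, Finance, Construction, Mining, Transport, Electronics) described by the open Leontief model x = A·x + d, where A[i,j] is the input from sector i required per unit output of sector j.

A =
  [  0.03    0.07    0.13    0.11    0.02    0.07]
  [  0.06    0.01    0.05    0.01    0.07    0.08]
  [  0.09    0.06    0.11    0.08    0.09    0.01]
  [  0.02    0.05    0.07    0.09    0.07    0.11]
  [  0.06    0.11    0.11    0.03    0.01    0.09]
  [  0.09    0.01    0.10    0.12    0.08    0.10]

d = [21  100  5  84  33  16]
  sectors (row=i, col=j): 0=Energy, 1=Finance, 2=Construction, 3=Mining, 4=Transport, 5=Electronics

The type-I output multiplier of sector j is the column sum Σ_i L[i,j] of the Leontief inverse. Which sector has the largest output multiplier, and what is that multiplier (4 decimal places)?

Construction (1.9803)

Form M = I − A:
  [  0.97   -0.07   -0.13   -0.11   -0.02   -0.07]
  [ -0.06    0.99   -0.05   -0.01   -0.07   -0.08]
  [ -0.09   -0.06    0.89   -0.08   -0.09   -0.01]
  [ -0.02   -0.05   -0.07    0.91   -0.07   -0.11]
  [ -0.06   -0.11   -0.11   -0.03    0.99   -0.09]
  [ -0.09   -0.01   -0.10   -0.12   -0.08    0.90]
Leontief inverse L = M⁻¹:
  [  1.0749    0.1053    0.1983    0.1669    0.0689    0.1225]
  [  0.0913    1.0371    0.1006    0.0498    0.0972    0.1162]
  [  0.1328    0.1031    1.1826    0.1337    0.1320    0.0622]
  [  0.0640    0.0850    0.1369    1.1452    0.1141    0.1654]
  [  0.1048    0.1409    0.1757    0.0827    1.0552    0.1382]
  [  0.1411    0.0574    0.1862    0.1921    0.1316    1.1659]
Total output x = L · d:
  x_0 = 1.0749·21 + 0.1053·100 + 0.1983·5 + 0.1669·84 + 0.0689·33 + 0.1225·16 = 52.3564
  x_1 = 0.0913·21 + 1.0371·100 + 0.1006·5 + 0.0498·84 + 0.0972·33 + 0.1162·16 = 115.3879
  x_2 = 0.1328·21 + 0.1031·100 + 1.1826·5 + 0.1337·84 + 0.1320·33 + 0.0622·16 = 35.5919
  x_3 = 0.0640·21 + 0.0850·100 + 0.1369·5 + 1.1452·84 + 0.1141·33 + 0.1654·16 = 113.1348
  x_4 = 0.1048·21 + 0.1409·100 + 0.1757·5 + 0.0827·84 + 1.0552·33 + 0.1382·16 = 61.1439
  x_5 = 0.1411·21 + 0.0574·100 + 0.1862·5 + 0.1921·84 + 0.1316·33 + 1.1659·16 = 48.7698
Output multipliers (column sums of L):
  Energy: 1.6089
  Finance: 1.5288
  Construction: 1.9803
  Mining: 1.7705
  Transport: 1.5990
  Electronics: 1.7704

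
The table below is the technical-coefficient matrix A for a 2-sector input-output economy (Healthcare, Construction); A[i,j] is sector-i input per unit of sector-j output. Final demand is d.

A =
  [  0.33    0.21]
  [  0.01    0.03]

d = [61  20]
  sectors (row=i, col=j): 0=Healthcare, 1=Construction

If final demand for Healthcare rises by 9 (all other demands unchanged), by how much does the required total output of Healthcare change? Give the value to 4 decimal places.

Form M = I − A:
  [  0.67   -0.21]
  [ -0.01    0.97]
Leontief inverse L = M⁻¹:
  [  1.4974    0.3242]
  [  0.0154    1.0343]
Total output x = L · d:
  x_0 = 1.4974·61 + 0.3242·20 = 97.8234
  x_1 = 0.0154·61 + 1.0343·20 = 21.6270
Δx_0 = L[0,0] · Δd_0 = 1.4974 · 9 = 13.4764

13.4764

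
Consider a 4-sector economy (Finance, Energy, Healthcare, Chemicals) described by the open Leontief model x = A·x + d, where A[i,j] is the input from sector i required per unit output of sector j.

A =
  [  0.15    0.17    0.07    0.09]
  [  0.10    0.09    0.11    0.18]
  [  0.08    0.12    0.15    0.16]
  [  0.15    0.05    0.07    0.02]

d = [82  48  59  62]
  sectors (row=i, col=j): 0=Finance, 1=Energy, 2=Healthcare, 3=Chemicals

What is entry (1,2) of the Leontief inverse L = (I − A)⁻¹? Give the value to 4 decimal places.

L[1,2] = 0.1909

Form M = I − A:
  [  0.85   -0.17   -0.07   -0.09]
  [ -0.10    0.91   -0.11   -0.18]
  [ -0.08   -0.12    0.85   -0.16]
  [ -0.15   -0.05   -0.07    0.98]
Leontief inverse L = M⁻¹:
  [  1.2554    0.2651    0.1533    0.1890]
  [  0.2033    1.1767    0.1909    0.2660]
  [  0.1875    0.2129    1.2408    0.2589]
  [  0.2159    0.1158    0.1218    1.0814]
Total output x = L · d:
  x_0 = 1.2554·82 + 0.2651·48 + 0.1533·59 + 0.1890·62 = 136.4343
  x_1 = 0.2033·82 + 1.1767·48 + 0.1909·59 + 0.2660·62 = 100.9089
  x_2 = 0.1875·82 + 0.2129·48 + 1.2408·59 + 0.2589·62 = 114.8516
  x_3 = 0.2159·82 + 0.1158·48 + 0.1218·59 + 1.0814·62 = 97.5002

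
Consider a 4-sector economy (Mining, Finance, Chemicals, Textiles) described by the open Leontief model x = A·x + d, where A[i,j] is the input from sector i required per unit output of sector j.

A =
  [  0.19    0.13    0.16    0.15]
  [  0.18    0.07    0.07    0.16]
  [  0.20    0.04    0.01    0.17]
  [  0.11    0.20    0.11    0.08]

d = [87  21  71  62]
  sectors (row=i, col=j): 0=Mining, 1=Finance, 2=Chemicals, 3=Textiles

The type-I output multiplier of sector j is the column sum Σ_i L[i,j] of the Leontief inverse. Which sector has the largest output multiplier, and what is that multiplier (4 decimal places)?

Form M = I − A:
  [  0.81   -0.13   -0.16   -0.15]
  [ -0.18    0.93   -0.07   -0.16]
  [ -0.20   -0.04    0.99   -0.17]
  [ -0.11   -0.20   -0.11    0.92]
Leontief inverse L = M⁻¹:
  [  1.4125    0.2811    0.2850    0.3318]
  [  0.3489    1.1954    0.1739    0.2969]
  [  0.3486    0.1587    1.1098    0.2895]
  [  0.2864    0.3124    0.2046    1.2258]
Total output x = L · d:
  x_0 = 1.4125·87 + 0.2811·21 + 0.2850·71 + 0.3318·62 = 169.5978
  x_1 = 0.3489·87 + 1.1954·21 + 0.1739·71 + 0.2969·62 = 86.2119
  x_2 = 0.3486·87 + 0.1587·21 + 1.1098·71 + 0.2895·62 = 130.4128
  x_3 = 0.2864·87 + 0.3124·21 + 0.2046·71 + 1.2258·62 = 122.0039
Output multipliers (column sums of L):
  Mining: 2.3964
  Finance: 1.9476
  Chemicals: 1.7733
  Textiles: 2.1441

Mining (2.3964)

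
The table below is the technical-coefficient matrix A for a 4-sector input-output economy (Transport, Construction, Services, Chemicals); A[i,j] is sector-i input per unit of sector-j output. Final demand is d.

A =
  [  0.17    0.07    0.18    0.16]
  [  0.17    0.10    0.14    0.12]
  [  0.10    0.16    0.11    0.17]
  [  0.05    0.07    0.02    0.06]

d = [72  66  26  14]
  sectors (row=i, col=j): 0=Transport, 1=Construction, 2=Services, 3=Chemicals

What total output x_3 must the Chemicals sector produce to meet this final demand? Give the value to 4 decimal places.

Form M = I − A:
  [  0.83   -0.07   -0.18   -0.16]
  [ -0.17    0.90   -0.14   -0.12]
  [ -0.10   -0.16    0.89   -0.17]
  [ -0.05   -0.07   -0.02    0.94]
Leontief inverse L = M⁻¹:
  [  1.2945    0.1764    0.2962    0.2964]
  [  0.2908    1.1980    0.2528    0.2482]
  [  0.2159    0.2551    1.2139    0.2888]
  [  0.0951    0.1040    0.0604    1.1042]
Total output x = L · d:
  x_0 = 1.2945·72 + 0.1764·66 + 0.2962·26 + 0.2964·14 = 116.6977
  x_1 = 0.2908·72 + 1.1980·66 + 0.2528·26 + 0.2482·14 = 110.0502
  x_2 = 0.2159·72 + 0.2551·66 + 1.2139·26 + 0.2888·14 = 67.9821
  x_3 = 0.0951·72 + 0.1040·66 + 0.0604·26 + 1.1042·14 = 30.7426

30.7426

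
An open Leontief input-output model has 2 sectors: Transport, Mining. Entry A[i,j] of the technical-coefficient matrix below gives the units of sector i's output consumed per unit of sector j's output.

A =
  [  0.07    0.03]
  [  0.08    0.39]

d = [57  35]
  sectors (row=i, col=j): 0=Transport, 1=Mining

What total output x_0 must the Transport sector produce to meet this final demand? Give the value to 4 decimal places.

63.4095

Form M = I − A:
  [  0.93   -0.03]
  [ -0.08    0.61]
Leontief inverse L = M⁻¹:
  [  1.0798    0.0531]
  [  0.1416    1.6463]
Total output x = L · d:
  x_0 = 1.0798·57 + 0.0531·35 = 63.4095
  x_1 = 0.1416·57 + 1.6463·35 = 65.6930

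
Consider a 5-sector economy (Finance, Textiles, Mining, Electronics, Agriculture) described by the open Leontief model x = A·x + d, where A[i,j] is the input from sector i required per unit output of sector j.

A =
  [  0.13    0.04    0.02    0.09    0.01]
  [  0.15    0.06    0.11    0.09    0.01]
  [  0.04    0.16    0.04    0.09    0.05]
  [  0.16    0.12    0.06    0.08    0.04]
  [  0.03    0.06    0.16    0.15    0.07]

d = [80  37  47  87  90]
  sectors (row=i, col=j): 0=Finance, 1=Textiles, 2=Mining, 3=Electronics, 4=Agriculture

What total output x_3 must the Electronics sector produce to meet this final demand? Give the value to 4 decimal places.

136.9982

Form M = I − A:
  [  0.87   -0.04   -0.02   -0.09   -0.01]
  [ -0.15    0.94   -0.11   -0.09   -0.01]
  [ -0.04   -0.16    0.96   -0.09   -0.05]
  [ -0.16   -0.12   -0.06    0.92   -0.04]
  [ -0.03   -0.06   -0.16   -0.15    0.93]
Leontief inverse L = M⁻¹:
  [  1.1897    0.0766    0.0454    0.1319    0.0217]
  [  0.2286    1.1198    0.1473    0.1510    0.0289]
  [  0.1170    0.2140    1.0894    0.1501    0.0686]
  [  0.2493    0.1794    0.1075    1.1492    0.0598]
  [  0.1135    0.1405    0.2157    0.2252    1.0993]
Total output x = L · d:
  x_0 = 1.1897·80 + 0.0766·37 + 0.0454·47 + 0.1319·87 + 0.0217·90 = 113.5734
  x_1 = 0.2286·80 + 1.1198·37 + 0.1473·47 + 0.1510·87 + 0.0289·90 = 82.3865
  x_2 = 0.1170·80 + 0.2140·37 + 1.0894·47 + 0.1501·87 + 0.0686·90 = 87.7100
  x_3 = 0.2493·80 + 0.1794·37 + 0.1075·47 + 1.1492·87 + 0.0598·90 = 136.9982
  x_4 = 0.1135·80 + 0.1405·37 + 0.2157·47 + 0.2252·87 + 1.0993·90 = 142.9395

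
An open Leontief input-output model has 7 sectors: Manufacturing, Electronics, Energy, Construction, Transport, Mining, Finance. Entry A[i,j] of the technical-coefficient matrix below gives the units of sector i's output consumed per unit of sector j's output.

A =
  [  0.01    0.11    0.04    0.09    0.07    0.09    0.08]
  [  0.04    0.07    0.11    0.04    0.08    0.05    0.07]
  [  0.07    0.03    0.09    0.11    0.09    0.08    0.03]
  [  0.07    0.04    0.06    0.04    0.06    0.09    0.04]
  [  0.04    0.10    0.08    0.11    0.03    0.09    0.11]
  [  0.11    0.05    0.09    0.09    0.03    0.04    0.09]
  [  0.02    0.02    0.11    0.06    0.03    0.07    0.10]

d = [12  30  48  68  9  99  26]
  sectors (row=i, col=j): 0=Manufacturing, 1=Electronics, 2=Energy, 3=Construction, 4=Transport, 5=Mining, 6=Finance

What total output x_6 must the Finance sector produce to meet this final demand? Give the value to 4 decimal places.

62.2907

Form M = I − A:
  [  0.99   -0.11   -0.04   -0.09   -0.07   -0.09   -0.08]
  [ -0.04    0.93   -0.11   -0.04   -0.08   -0.05   -0.07]
  [ -0.07   -0.03    0.91   -0.11   -0.09   -0.08   -0.03]
  [ -0.07   -0.04   -0.06    0.96   -0.06   -0.09   -0.04]
  [ -0.04   -0.10   -0.08   -0.11    0.97   -0.09   -0.11]
  [ -0.11   -0.05   -0.09   -0.09   -0.03    0.96   -0.09]
  [ -0.02   -0.02   -0.11   -0.06   -0.03   -0.07    0.90]
Leontief inverse L = M⁻¹:
  [  1.0612    0.1606    0.1202    0.1575    0.1201    0.1547    0.1480]
  [  0.0867    1.1192    0.1852    0.1099    0.1302    0.1141    0.1331]
  [  0.1236    0.0859    1.1663    0.1855    0.1434    0.1512    0.0974]
  [  0.1122    0.0855    0.1229    1.1012    0.1021    0.1451    0.0966]
  [  0.0974    0.1549    0.1695    0.1867    1.0888    0.1643    0.1842]
  [  0.1572    0.1030    0.1661    0.1616    0.0844    1.1100    0.1560]
  [  0.0636    0.0578    0.1761    0.1208    0.0728    0.1259    1.1540]
Total output x = L · d:
  x_0 = 1.0612·12 + 0.1606·30 + 0.1202·48 + 0.1575·68 + 0.1201·9 + 0.1547·99 + 0.1480·26 = 54.2701
  x_1 = 0.0867·12 + 1.1192·30 + 0.1852·48 + 0.1099·68 + 0.1302·9 + 0.1141·99 + 0.1331·26 = 66.9054
  x_2 = 0.1236·12 + 0.0859·30 + 1.1663·48 + 0.1855·68 + 0.1434·9 + 0.1512·99 + 0.0974·26 = 91.4448
  x_3 = 0.1122·12 + 0.0855·30 + 0.1229·48 + 1.1012·68 + 0.1021·9 + 0.1451·99 + 0.0966·26 = 102.4811
  x_4 = 0.0974·12 + 0.1549·30 + 0.1695·48 + 0.1867·68 + 1.0888·9 + 0.1643·99 + 0.1842·26 = 57.5051
  x_5 = 0.1572·12 + 0.1030·30 + 0.1661·48 + 0.1616·68 + 0.0844·9 + 1.1100·99 + 0.1560·26 = 138.6454
  x_6 = 0.0636·12 + 0.0578·30 + 0.1761·48 + 0.1208·68 + 0.0728·9 + 0.1259·99 + 1.1540·26 = 62.2907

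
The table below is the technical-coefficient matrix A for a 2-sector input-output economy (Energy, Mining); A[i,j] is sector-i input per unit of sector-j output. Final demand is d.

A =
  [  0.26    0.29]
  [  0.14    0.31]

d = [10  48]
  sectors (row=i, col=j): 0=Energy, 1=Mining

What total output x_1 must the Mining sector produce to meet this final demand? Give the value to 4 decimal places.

78.5532

Form M = I − A:
  [  0.74   -0.29]
  [ -0.14    0.69]
Leontief inverse L = M⁻¹:
  [  1.4681    0.6170]
  [  0.2979    1.5745]
Total output x = L · d:
  x_0 = 1.4681·10 + 0.6170·48 = 44.2979
  x_1 = 0.2979·10 + 1.5745·48 = 78.5532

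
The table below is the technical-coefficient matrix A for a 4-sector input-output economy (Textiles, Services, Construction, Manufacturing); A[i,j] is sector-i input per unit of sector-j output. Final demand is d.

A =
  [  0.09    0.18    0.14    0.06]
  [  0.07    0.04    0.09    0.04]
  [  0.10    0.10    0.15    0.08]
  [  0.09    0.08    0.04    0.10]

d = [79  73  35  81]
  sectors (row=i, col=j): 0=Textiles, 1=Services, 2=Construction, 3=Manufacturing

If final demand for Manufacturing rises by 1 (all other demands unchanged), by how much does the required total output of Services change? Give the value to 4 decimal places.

Form M = I − A:
  [  0.91   -0.18   -0.14   -0.06]
  [ -0.07    0.96   -0.09   -0.04]
  [ -0.10   -0.10    0.85   -0.08]
  [ -0.09   -0.08   -0.04    0.90]
Leontief inverse L = M⁻¹:
  [  1.1529    0.2482    0.2212    0.1076]
  [  0.1046    1.0809    0.1348    0.0670]
  [  0.1603    0.1684    1.2267    0.1272]
  [  0.1317    0.1284    0.0886    1.1335]
Total output x = L · d:
  x_0 = 1.1529·79 + 0.2482·73 + 0.2212·35 + 0.1076·81 = 125.6554
  x_1 = 0.1046·79 + 1.0809·73 + 0.1348·35 + 0.0670·81 = 97.3144
  x_2 = 0.1603·79 + 0.1684·73 + 1.2267·35 + 0.1272·81 = 78.2027
  x_3 = 0.1317·79 + 0.1284·73 + 0.0886·35 + 1.1335·81 = 114.6914
Δx_1 = L[1,3] · Δd_3 = 0.0670 · 1 = 0.0670

0.0670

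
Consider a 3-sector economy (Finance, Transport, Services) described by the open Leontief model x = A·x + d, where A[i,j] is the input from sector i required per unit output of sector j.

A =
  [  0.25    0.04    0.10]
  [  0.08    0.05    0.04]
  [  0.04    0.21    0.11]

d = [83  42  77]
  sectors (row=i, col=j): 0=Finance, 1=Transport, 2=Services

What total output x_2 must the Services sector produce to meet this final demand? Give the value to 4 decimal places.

106.3016

Form M = I − A:
  [  0.75   -0.04   -0.10]
  [ -0.08    0.95   -0.04]
  [ -0.04   -0.21    0.89]
Leontief inverse L = M⁻¹:
  [  1.3514    0.0914    0.1559]
  [  0.1175    1.0711    0.0613]
  [  0.0885    0.2568    1.1451]
Total output x = L · d:
  x_0 = 1.3514·83 + 0.0914·42 + 0.1559·77 = 128.0117
  x_1 = 0.1175·83 + 1.0711·42 + 0.0613·77 = 59.4663
  x_2 = 0.0885·83 + 0.2568·42 + 1.1451·77 = 106.3016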